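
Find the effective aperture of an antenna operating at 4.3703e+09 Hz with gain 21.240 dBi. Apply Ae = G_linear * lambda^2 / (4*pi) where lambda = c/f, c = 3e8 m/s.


lambda = c / f = 3.0000e+08 / 4.3703e+09 = 0.06864517 m
G_linear = 10^(21.240/10) = 133.0454
Ae = G_linear * lambda^2 / (4*pi) = 133.0454 * 0.06864517^2 / (4*pi) = 0.04989 m^2

0.04989 m^2


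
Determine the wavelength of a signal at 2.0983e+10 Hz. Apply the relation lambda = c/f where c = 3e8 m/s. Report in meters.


lambda = c / f = 3.0000e+08 / 2.0983e+10 = 0.01430 m

0.01430 m


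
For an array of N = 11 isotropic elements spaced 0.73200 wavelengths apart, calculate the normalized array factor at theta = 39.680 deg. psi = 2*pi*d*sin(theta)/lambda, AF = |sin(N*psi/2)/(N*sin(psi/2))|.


psi = 2*pi*0.73200*sin(39.680 deg) = 2.936644 rad
AF = |sin(11*2.936644/2) / (11*sin(2.936644/2))| = 0.03922

0.03922


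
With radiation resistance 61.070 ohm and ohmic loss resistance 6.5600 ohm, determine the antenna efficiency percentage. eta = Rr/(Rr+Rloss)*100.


eta = 61.070 / (61.070 + 6.5600) * 100 = 90.30%

90.30%


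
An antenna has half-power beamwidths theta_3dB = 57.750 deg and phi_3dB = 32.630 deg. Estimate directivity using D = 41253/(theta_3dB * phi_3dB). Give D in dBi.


D_linear = 41253 / (57.750 * 32.630) = 21.89205
D_dBi = 10 * log10(21.89205) = 13.40 dBi

13.40 dBi


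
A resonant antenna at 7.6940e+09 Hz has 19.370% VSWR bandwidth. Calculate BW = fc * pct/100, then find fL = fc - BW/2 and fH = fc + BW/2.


BW = 7.6940e+09 * 19.370/100 = 1.490328e+09 Hz
fL = 7.6940e+09 - 1.490328e+09/2 = 6.949e+09 Hz
fH = 7.6940e+09 + 1.490328e+09/2 = 8.439e+09 Hz

BW=1.490e+09 Hz, fL=6.949e+09 Hz, fH=8.439e+09 Hz


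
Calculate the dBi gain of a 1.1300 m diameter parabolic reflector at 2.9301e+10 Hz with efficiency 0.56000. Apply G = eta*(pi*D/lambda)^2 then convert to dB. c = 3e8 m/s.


lambda = c / f = 3.0000e+08 / 2.9301e+10 = 0.01023856 m
G_linear = 0.56000 * (pi * 1.1300 / 0.01023856)^2 = 67323.53
G_dBi = 10 * log10(67323.53) = 48.28 dBi

48.28 dBi


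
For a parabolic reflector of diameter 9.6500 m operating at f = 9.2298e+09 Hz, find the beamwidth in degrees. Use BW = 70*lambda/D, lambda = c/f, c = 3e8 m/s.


lambda = c / f = 3.0000e+08 / 9.2298e+09 = 0.03250341 m
BW = 70 * 0.03250341 / 9.6500 = 0.2358 deg

0.2358 deg


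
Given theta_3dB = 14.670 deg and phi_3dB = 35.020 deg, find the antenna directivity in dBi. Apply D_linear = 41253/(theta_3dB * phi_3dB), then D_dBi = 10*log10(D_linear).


D_linear = 41253 / (14.670 * 35.020) = 80.29884
D_dBi = 10 * log10(80.29884) = 19.05 dBi

19.05 dBi


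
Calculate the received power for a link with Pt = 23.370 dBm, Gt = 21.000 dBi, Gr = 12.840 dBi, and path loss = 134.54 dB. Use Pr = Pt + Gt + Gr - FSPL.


Pr = 23.370 + 21.000 + 12.840 - 134.54 = -77.33 dBm

-77.33 dBm


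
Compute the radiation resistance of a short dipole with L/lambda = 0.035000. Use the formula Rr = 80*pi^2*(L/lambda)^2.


Rr = 80 * pi^2 * (0.035000)^2 = 80 * 9.869604 * 1.225000e-03 = 0.9672 ohm

0.9672 ohm


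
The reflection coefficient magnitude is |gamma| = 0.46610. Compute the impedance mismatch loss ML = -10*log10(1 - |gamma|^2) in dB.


ML = -10 * log10(1 - 0.46610^2) = -10 * log10(0.78275079) = 1.064 dB

1.064 dB


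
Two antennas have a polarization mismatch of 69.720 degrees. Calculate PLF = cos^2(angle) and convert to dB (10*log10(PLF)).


PLF_linear = cos^2(69.720 deg) = 0.1201373
PLF_dB = 10 * log10(0.1201373) = -9.203 dB

-9.203 dB


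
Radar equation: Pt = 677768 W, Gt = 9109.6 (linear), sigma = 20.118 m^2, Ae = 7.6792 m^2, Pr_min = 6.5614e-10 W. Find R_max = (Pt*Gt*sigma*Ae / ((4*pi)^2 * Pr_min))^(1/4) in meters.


R^4 = 677768*9109.6*20.118*7.6792 / ((4*pi)^2 * 6.5614e-10) = 9.205871e+18
R_max = 9.205871e+18^0.25 = 55083 m

55083 m


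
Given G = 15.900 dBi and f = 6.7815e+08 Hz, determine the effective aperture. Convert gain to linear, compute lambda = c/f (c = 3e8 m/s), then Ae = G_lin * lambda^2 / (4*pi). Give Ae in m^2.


lambda = c / f = 3.0000e+08 / 6.7815e+08 = 0.4423800 m
G_linear = 10^(15.900/10) = 38.90451
Ae = G_linear * lambda^2 / (4*pi) = 38.90451 * 0.4423800^2 / (4*pi) = 0.6059 m^2

0.6059 m^2


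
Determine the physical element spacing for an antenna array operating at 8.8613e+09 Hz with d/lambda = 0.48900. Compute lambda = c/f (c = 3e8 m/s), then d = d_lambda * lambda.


lambda = c / f = 3.0000e+08 / 8.8613e+09 = 0.03385508 m
d = 0.48900 * 0.03385508 = 0.01656 m

0.01656 m


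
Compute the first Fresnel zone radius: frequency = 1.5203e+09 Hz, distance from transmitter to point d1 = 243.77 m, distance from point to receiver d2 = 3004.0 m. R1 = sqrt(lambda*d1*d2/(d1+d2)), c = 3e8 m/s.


lambda = c / f = 3.0000e+08 / 1.5203e+09 = 0.1973295 m
R1 = sqrt(0.1973295 * 243.77 * 3004.0 / (243.77 + 3004.0)) = 6.670 m

6.670 m


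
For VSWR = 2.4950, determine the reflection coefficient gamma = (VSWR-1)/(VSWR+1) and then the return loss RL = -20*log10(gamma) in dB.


gamma = (2.4950 - 1) / (2.4950 + 1) = 0.4277539
RL = -20 * log10(0.4277539) = 7.376 dB

7.376 dB


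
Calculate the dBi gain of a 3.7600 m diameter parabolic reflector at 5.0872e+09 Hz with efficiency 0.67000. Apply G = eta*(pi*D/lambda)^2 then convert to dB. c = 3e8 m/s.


lambda = c / f = 3.0000e+08 / 5.0872e+09 = 0.05897154 m
G_linear = 0.67000 * (pi * 3.7600 / 0.05897154)^2 = 26882.23
G_dBi = 10 * log10(26882.23) = 44.29 dBi

44.29 dBi


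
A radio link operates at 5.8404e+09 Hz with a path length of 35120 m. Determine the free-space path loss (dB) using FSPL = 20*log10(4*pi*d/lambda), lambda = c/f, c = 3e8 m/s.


lambda = c / f = 3.0000e+08 / 5.8404e+09 = 0.05136634 m
FSPL = 20 * log10(4*pi*35120/0.05136634) = 138.7 dB

138.7 dB


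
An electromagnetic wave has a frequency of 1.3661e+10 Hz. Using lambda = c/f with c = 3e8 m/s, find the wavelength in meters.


lambda = c / f = 3.0000e+08 / 1.3661e+10 = 0.02196 m

0.02196 m


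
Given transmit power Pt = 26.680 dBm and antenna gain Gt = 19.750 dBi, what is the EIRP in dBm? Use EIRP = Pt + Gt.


EIRP = Pt + Gt = 26.680 + 19.750 = 46.43 dBm

46.43 dBm


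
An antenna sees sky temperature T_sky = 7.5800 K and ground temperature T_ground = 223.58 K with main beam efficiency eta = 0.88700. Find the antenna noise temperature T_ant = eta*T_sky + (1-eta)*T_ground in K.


T_ant = 0.88700 * 7.5800 + (1 - 0.88700) * 223.58 = 31.99 K

31.99 K


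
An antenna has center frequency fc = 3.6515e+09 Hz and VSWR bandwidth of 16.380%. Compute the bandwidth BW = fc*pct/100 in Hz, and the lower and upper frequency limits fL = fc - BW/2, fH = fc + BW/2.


BW = 3.6515e+09 * 16.380/100 = 5.981157e+08 Hz
fL = 3.6515e+09 - 5.981157e+08/2 = 3.352e+09 Hz
fH = 3.6515e+09 + 5.981157e+08/2 = 3.951e+09 Hz

BW=5.981e+08 Hz, fL=3.352e+09 Hz, fH=3.951e+09 Hz


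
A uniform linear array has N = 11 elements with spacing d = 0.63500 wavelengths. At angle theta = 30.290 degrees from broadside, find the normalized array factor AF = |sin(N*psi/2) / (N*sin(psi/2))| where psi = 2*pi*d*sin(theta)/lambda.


psi = 2*pi*0.63500*sin(30.290 deg) = 2.012374 rad
AF = |sin(11*2.012374/2) / (11*sin(2.012374/2))| = 0.1073

0.1073


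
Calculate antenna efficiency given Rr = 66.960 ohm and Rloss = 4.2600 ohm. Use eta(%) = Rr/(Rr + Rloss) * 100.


eta = 66.960 / (66.960 + 4.2600) * 100 = 94.02%

94.02%


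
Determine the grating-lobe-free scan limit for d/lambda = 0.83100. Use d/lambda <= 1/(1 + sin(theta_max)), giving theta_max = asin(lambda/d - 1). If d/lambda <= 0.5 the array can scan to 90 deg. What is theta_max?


lambda/d - 1 = 1/0.83100 - 1 = 0.2033694
theta_max = asin(0.2033694) = 11.73 deg

11.73 deg


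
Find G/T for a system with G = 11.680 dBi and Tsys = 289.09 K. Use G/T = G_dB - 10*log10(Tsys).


G/T = 11.680 - 10*log10(289.09) = 11.680 - 24.61033 = -12.93 dB/K

-12.93 dB/K


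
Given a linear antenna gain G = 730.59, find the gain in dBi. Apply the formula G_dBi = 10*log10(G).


G_dBi = 10 * log10(730.59) = 28.64 dBi

28.64 dBi


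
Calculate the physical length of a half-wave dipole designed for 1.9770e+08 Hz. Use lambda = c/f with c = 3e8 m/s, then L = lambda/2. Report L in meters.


lambda = c / f = 3.0000e+08 / 1.9770e+08 = 1.517451 m
L = lambda / 2 = 1.517451 / 2 = 0.7587 m

0.7587 m


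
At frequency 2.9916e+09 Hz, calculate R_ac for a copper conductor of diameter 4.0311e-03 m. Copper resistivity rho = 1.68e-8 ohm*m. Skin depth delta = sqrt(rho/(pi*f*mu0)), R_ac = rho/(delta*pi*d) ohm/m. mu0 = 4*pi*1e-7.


delta = sqrt(1.68e-8 / (pi * 2.9916e+09 * 4*pi*1e-7)) = 1.192677e-06 m
R_ac = 1.68e-8 / (1.192677e-06 * pi * 4.0311e-03) = 1.112 ohm/m

1.112 ohm/m


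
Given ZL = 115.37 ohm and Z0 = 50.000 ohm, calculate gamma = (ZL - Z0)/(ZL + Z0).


gamma = (115.37 - 50.000) / (115.37 + 50.000) = 0.3953

0.3953


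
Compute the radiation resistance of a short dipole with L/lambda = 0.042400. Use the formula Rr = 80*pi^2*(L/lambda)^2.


Rr = 80 * pi^2 * (0.042400)^2 = 80 * 9.869604 * 1.797760e-03 = 1.419 ohm

1.419 ohm


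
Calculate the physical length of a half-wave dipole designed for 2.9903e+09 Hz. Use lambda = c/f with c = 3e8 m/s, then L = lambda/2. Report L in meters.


lambda = c / f = 3.0000e+08 / 2.9903e+09 = 0.1003244 m
L = lambda / 2 = 0.1003244 / 2 = 0.05016 m

0.05016 m


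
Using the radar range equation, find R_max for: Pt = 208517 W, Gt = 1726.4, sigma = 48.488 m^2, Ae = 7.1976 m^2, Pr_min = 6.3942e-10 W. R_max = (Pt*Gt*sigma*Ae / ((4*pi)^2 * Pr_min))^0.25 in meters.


R^4 = 208517*1726.4*48.488*7.1976 / ((4*pi)^2 * 6.3942e-10) = 1.244225e+18
R_max = 1.244225e+18^0.25 = 33398 m

33398 m


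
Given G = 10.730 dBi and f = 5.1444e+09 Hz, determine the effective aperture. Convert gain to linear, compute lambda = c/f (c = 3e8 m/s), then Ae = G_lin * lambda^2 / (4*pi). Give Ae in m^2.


lambda = c / f = 3.0000e+08 / 5.1444e+09 = 0.05831584 m
G_linear = 10^(10.730/10) = 11.83042
Ae = G_linear * lambda^2 / (4*pi) = 11.83042 * 0.05831584^2 / (4*pi) = 3.202e-03 m^2

3.202e-03 m^2


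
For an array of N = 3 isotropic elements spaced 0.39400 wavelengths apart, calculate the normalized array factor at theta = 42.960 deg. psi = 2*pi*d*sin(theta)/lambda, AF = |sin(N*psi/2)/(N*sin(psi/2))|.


psi = 2*pi*0.39400*sin(42.960 deg) = 1.687074 rad
AF = |sin(3*1.687074/2) / (3*sin(1.687074/2))| = 0.2560

0.2560


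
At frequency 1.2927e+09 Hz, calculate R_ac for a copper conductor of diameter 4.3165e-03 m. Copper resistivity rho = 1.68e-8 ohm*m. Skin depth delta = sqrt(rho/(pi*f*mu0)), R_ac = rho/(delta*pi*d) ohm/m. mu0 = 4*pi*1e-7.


delta = sqrt(1.68e-8 / (pi * 1.2927e+09 * 4*pi*1e-7)) = 1.814370e-06 m
R_ac = 1.68e-8 / (1.814370e-06 * pi * 4.3165e-03) = 0.6828 ohm/m

0.6828 ohm/m


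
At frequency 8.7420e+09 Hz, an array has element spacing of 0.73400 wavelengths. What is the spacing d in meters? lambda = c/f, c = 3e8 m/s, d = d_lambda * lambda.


lambda = c / f = 3.0000e+08 / 8.7420e+09 = 0.03431709 m
d = 0.73400 * 0.03431709 = 0.02519 m

0.02519 m


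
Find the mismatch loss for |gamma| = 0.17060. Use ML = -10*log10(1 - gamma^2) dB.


ML = -10 * log10(1 - 0.17060^2) = -10 * log10(0.97089564) = 0.1283 dB

0.1283 dB


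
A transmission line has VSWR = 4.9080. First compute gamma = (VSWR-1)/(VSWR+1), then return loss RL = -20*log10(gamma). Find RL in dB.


gamma = (4.9080 - 1) / (4.9080 + 1) = 0.6614760
RL = -20 * log10(0.6614760) = 3.590 dB

3.590 dB


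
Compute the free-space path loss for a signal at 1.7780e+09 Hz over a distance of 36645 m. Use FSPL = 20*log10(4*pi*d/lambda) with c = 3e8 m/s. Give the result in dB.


lambda = c / f = 3.0000e+08 / 1.7780e+09 = 0.1687289 m
FSPL = 20 * log10(4*pi*36645/0.1687289) = 128.7 dB

128.7 dB


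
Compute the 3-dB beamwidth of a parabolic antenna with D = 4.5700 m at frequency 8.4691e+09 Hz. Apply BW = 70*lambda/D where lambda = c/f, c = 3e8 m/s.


lambda = c / f = 3.0000e+08 / 8.4691e+09 = 0.03542289 m
BW = 70 * 0.03542289 / 4.5700 = 0.5426 deg

0.5426 deg


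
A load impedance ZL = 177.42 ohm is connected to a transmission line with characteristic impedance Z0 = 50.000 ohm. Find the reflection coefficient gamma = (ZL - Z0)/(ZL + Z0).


gamma = (177.42 - 50.000) / (177.42 + 50.000) = 0.5603

0.5603


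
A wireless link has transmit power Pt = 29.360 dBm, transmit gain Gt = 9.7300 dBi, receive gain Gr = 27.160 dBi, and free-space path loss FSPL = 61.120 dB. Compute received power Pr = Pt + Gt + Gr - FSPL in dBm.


Pr = 29.360 + 9.7300 + 27.160 - 61.120 = 5.13 dBm

5.13 dBm


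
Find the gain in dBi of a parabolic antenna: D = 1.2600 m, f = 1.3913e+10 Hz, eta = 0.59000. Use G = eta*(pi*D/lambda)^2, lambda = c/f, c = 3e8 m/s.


lambda = c / f = 3.0000e+08 / 1.3913e+10 = 0.02156257 m
G_linear = 0.59000 * (pi * 1.2600 / 0.02156257)^2 = 19883.45
G_dBi = 10 * log10(19883.45) = 42.98 dBi

42.98 dBi


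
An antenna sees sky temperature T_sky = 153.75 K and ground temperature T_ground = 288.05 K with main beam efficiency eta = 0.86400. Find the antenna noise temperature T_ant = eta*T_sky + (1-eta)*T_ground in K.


T_ant = 0.86400 * 153.75 + (1 - 0.86400) * 288.05 = 172.0 K

172.0 K


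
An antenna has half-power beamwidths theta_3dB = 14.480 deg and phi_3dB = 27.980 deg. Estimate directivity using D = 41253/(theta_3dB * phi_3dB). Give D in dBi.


D_linear = 41253 / (14.480 * 27.980) = 101.8214
D_dBi = 10 * log10(101.8214) = 20.08 dBi

20.08 dBi


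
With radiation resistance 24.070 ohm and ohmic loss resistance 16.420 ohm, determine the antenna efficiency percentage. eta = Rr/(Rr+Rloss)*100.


eta = 24.070 / (24.070 + 16.420) * 100 = 59.45%

59.45%


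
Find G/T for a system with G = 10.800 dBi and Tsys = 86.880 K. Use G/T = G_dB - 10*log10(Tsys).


G/T = 10.800 - 10*log10(86.880) = 10.800 - 19.38920 = -8.589 dB/K

-8.589 dB/K


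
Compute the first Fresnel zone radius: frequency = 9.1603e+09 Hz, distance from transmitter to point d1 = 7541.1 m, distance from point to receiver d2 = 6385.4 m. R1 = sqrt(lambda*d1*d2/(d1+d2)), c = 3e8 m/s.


lambda = c / f = 3.0000e+08 / 9.1603e+09 = 0.03275002 m
R1 = sqrt(0.03275002 * 7541.1 * 6385.4 / (7541.1 + 6385.4)) = 10.64 m

10.64 m


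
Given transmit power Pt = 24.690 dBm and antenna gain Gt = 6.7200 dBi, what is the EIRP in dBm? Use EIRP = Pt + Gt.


EIRP = Pt + Gt = 24.690 + 6.7200 = 31.41 dBm

31.41 dBm


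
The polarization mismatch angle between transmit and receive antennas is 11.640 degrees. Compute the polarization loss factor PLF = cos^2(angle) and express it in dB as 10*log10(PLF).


PLF_linear = cos^2(11.640 deg) = 0.9592922
PLF_dB = 10 * log10(0.9592922) = -0.1805 dB

-0.1805 dB


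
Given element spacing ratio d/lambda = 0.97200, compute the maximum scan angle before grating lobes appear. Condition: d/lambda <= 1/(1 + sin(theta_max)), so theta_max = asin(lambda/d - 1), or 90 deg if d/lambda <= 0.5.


lambda/d - 1 = 1/0.97200 - 1 = 0.02880658
theta_max = asin(0.02880658) = 1.651 deg

1.651 deg


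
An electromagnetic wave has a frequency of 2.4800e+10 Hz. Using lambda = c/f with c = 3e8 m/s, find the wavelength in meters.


lambda = c / f = 3.0000e+08 / 2.4800e+10 = 0.01210 m

0.01210 m


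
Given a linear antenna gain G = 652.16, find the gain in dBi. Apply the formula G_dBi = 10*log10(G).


G_dBi = 10 * log10(652.16) = 28.14 dBi

28.14 dBi


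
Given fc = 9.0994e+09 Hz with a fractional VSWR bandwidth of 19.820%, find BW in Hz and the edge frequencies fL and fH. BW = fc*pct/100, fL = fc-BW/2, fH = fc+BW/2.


BW = 9.0994e+09 * 19.820/100 = 1.803501e+09 Hz
fL = 9.0994e+09 - 1.803501e+09/2 = 8.198e+09 Hz
fH = 9.0994e+09 + 1.803501e+09/2 = 1.000e+10 Hz

BW=1.804e+09 Hz, fL=8.198e+09 Hz, fH=1.000e+10 Hz


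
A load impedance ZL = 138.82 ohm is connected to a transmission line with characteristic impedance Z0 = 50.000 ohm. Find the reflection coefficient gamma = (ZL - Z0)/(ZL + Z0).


gamma = (138.82 - 50.000) / (138.82 + 50.000) = 0.4704

0.4704


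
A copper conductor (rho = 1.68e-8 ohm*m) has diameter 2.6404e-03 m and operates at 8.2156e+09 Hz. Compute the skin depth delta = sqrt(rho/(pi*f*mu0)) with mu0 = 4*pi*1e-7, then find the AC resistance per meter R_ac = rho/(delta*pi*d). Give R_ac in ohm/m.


delta = sqrt(1.68e-8 / (pi * 8.2156e+09 * 4*pi*1e-7)) = 7.197060e-07 m
R_ac = 1.68e-8 / (7.197060e-07 * pi * 2.6404e-03) = 2.814 ohm/m

2.814 ohm/m


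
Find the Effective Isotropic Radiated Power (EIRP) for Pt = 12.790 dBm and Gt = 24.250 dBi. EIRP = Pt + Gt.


EIRP = Pt + Gt = 12.790 + 24.250 = 37.04 dBm

37.04 dBm


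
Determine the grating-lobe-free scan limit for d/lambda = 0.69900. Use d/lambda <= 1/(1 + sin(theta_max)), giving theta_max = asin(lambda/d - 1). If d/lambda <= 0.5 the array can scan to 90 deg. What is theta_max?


lambda/d - 1 = 1/0.69900 - 1 = 0.4306152
theta_max = asin(0.4306152) = 25.51 deg

25.51 deg


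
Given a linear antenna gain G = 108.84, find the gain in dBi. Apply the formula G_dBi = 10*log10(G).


G_dBi = 10 * log10(108.84) = 20.37 dBi

20.37 dBi


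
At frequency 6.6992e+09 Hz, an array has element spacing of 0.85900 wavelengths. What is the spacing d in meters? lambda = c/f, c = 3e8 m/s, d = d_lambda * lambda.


lambda = c / f = 3.0000e+08 / 6.6992e+09 = 0.04478147 m
d = 0.85900 * 0.04478147 = 0.03847 m

0.03847 m


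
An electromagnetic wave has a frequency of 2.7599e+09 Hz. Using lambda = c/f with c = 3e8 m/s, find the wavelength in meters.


lambda = c / f = 3.0000e+08 / 2.7599e+09 = 0.1087 m

0.1087 m


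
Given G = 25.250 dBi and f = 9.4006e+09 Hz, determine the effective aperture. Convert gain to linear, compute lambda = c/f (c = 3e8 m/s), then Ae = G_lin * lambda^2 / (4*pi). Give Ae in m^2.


lambda = c / f = 3.0000e+08 / 9.4006e+09 = 0.03191286 m
G_linear = 10^(25.250/10) = 334.9654
Ae = G_linear * lambda^2 / (4*pi) = 334.9654 * 0.03191286^2 / (4*pi) = 0.02715 m^2

0.02715 m^2


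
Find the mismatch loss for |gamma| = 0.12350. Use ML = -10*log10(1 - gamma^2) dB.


ML = -10 * log10(1 - 0.12350^2) = -10 * log10(0.98474775) = 0.06675 dB

0.06675 dB


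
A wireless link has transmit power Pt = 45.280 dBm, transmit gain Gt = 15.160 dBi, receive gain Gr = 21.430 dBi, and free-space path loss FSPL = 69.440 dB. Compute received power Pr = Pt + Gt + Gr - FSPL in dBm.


Pr = 45.280 + 15.160 + 21.430 - 69.440 = 12.43 dBm

12.43 dBm


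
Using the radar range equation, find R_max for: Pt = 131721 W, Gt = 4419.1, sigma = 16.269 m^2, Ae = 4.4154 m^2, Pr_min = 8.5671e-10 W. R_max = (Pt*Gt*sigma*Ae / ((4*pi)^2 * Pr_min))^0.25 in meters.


R^4 = 131721*4419.1*16.269*4.4154 / ((4*pi)^2 * 8.5671e-10) = 3.090767e+17
R_max = 3.090767e+17^0.25 = 23579 m

23579 m


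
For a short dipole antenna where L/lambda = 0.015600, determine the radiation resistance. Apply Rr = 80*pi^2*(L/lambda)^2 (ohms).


Rr = 80 * pi^2 * (0.015600)^2 = 80 * 9.869604 * 2.433600e-04 = 0.1921 ohm

0.1921 ohm


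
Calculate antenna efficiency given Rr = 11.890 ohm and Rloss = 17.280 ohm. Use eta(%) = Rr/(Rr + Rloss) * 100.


eta = 11.890 / (11.890 + 17.280) * 100 = 40.76%

40.76%


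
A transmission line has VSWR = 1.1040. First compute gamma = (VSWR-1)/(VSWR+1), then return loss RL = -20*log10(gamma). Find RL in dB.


gamma = (1.1040 - 1) / (1.1040 + 1) = 0.04942966
RL = -20 * log10(0.04942966) = 26.12 dB

26.12 dB


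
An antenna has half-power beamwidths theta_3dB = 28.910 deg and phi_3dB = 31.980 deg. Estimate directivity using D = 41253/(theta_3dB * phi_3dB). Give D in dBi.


D_linear = 41253 / (28.910 * 31.980) = 44.61994
D_dBi = 10 * log10(44.61994) = 16.50 dBi

16.50 dBi


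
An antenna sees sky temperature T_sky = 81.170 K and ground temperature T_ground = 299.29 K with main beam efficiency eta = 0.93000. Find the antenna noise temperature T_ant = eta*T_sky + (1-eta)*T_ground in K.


T_ant = 0.93000 * 81.170 + (1 - 0.93000) * 299.29 = 96.44 K

96.44 K


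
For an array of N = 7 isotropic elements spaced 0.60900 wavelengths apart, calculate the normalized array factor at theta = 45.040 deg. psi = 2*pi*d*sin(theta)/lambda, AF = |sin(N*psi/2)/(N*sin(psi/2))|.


psi = 2*pi*0.60900*sin(45.040 deg) = 2.707604 rad
AF = |sin(7*2.707604/2) / (7*sin(2.707604/2))| = 7.580e-03

7.580e-03


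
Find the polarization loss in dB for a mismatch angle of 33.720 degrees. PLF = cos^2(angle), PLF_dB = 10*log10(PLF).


PLF_linear = cos^2(33.720 deg) = 0.6918254
PLF_dB = 10 * log10(0.6918254) = -1.600 dB

-1.600 dB


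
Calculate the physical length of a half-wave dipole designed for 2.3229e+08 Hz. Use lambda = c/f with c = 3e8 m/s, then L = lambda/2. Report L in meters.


lambda = c / f = 3.0000e+08 / 2.3229e+08 = 1.291489 m
L = lambda / 2 = 1.291489 / 2 = 0.6457 m

0.6457 m


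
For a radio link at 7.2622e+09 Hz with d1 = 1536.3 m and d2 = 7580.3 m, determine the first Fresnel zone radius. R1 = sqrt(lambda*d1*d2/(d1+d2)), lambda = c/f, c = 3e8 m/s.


lambda = c / f = 3.0000e+08 / 7.2622e+09 = 0.04130980 m
R1 = sqrt(0.04130980 * 1536.3 * 7580.3 / (1536.3 + 7580.3)) = 7.264 m

7.264 m


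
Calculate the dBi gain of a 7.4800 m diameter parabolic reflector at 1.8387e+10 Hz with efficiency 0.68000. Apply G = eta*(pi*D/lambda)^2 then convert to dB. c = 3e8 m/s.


lambda = c / f = 3.0000e+08 / 1.8387e+10 = 0.01631588 m
G_linear = 0.68000 * (pi * 7.4800 / 0.01631588)^2 = 1.410558e+06
G_dBi = 10 * log10(1.410558e+06) = 61.49 dBi

61.49 dBi


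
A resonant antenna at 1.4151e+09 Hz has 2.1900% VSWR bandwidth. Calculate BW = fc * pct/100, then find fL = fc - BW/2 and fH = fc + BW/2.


BW = 1.4151e+09 * 2.1900/100 = 3.099069e+07 Hz
fL = 1.4151e+09 - 3.099069e+07/2 = 1.400e+09 Hz
fH = 1.4151e+09 + 3.099069e+07/2 = 1.431e+09 Hz

BW=3.099e+07 Hz, fL=1.400e+09 Hz, fH=1.431e+09 Hz


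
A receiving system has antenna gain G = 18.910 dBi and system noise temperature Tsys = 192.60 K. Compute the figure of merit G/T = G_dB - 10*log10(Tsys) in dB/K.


G/T = 18.910 - 10*log10(192.60) = 18.910 - 22.84656 = -3.937 dB/K

-3.937 dB/K


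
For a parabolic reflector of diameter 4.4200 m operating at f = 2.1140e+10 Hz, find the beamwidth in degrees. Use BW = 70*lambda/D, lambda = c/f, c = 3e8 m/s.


lambda = c / f = 3.0000e+08 / 2.1140e+10 = 0.01419111 m
BW = 70 * 0.01419111 / 4.4200 = 0.2247 deg

0.2247 deg


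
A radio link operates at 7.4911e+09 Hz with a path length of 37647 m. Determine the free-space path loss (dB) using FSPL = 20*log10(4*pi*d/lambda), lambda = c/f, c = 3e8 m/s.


lambda = c / f = 3.0000e+08 / 7.4911e+09 = 0.04004752 m
FSPL = 20 * log10(4*pi*37647/0.04004752) = 141.4 dB

141.4 dB


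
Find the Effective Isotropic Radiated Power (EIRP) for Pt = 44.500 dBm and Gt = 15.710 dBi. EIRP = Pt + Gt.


EIRP = Pt + Gt = 44.500 + 15.710 = 60.21 dBm

60.21 dBm


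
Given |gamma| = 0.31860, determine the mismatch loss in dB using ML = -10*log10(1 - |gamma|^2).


ML = -10 * log10(1 - 0.31860^2) = -10 * log10(0.89849404) = 0.4648 dB

0.4648 dB


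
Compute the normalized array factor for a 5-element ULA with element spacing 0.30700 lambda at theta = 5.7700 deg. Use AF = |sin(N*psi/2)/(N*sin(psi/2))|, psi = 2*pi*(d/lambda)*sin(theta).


psi = 2*pi*0.30700*sin(5.7700 deg) = 0.1939265 rad
AF = |sin(5*0.1939265/2) / (5*sin(0.1939265/2))| = 0.9628

0.9628


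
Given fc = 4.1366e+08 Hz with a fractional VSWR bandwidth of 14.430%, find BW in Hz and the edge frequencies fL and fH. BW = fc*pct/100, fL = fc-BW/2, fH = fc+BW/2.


BW = 4.1366e+08 * 14.430/100 = 5.969114e+07 Hz
fL = 4.1366e+08 - 5.969114e+07/2 = 3.838e+08 Hz
fH = 4.1366e+08 + 5.969114e+07/2 = 4.435e+08 Hz

BW=5.969e+07 Hz, fL=3.838e+08 Hz, fH=4.435e+08 Hz


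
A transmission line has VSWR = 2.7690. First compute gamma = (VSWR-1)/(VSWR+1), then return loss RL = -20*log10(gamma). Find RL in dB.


gamma = (2.7690 - 1) / (2.7690 + 1) = 0.4693553
RL = -20 * log10(0.4693553) = 6.570 dB

6.570 dB


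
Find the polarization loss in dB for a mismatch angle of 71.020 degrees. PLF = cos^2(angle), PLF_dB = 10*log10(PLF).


PLF_linear = cos^2(71.020 deg) = 0.1057798
PLF_dB = 10 * log10(0.1057798) = -9.756 dB

-9.756 dB


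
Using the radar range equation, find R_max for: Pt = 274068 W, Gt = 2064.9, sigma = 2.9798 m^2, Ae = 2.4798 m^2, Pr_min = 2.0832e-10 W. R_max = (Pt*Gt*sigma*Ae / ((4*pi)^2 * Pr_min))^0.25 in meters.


R^4 = 274068*2064.9*2.9798*2.4798 / ((4*pi)^2 * 2.0832e-10) = 1.271190e+17
R_max = 1.271190e+17^0.25 = 18882 m

18882 m


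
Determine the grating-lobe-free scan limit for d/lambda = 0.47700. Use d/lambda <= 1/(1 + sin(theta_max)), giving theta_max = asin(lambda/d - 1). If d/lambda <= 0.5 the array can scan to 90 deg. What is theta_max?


lambda/d - 1 = 1/0.47700 - 1 = 1.096436 >= 1
d/lambda <= 0.5, so the array can scan to endfire without grating lobes: theta_max = 90 deg

90 deg


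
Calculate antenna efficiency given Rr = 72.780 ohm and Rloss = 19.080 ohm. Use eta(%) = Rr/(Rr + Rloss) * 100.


eta = 72.780 / (72.780 + 19.080) * 100 = 79.23%

79.23%


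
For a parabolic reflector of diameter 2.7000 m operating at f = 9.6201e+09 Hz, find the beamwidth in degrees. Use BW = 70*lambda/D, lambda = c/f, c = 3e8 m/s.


lambda = c / f = 3.0000e+08 / 9.6201e+09 = 0.03118471 m
BW = 70 * 0.03118471 / 2.7000 = 0.8085 deg

0.8085 deg


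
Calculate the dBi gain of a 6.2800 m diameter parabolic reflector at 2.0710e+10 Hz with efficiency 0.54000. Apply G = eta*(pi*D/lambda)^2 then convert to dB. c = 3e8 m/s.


lambda = c / f = 3.0000e+08 / 2.0710e+10 = 0.01448576 m
G_linear = 0.54000 * (pi * 6.2800 / 0.01448576)^2 = 1.001683e+06
G_dBi = 10 * log10(1.001683e+06) = 60.01 dBi

60.01 dBi


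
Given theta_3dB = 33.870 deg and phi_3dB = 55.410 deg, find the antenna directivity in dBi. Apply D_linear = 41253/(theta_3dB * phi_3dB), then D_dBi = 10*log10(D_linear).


D_linear = 41253 / (33.870 * 55.410) = 21.98124
D_dBi = 10 * log10(21.98124) = 13.42 dBi

13.42 dBi


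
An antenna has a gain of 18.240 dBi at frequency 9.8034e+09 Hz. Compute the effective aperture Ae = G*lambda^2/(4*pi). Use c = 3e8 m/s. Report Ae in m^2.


lambda = c / f = 3.0000e+08 / 9.8034e+09 = 0.03060163 m
G_linear = 10^(18.240/10) = 66.68068
Ae = G_linear * lambda^2 / (4*pi) = 66.68068 * 0.03060163^2 / (4*pi) = 4.969e-03 m^2

4.969e-03 m^2


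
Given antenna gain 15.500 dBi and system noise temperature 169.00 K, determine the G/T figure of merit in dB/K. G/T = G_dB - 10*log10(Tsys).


G/T = 15.500 - 10*log10(169.00) = 15.500 - 22.27887 = -6.779 dB/K

-6.779 dB/K


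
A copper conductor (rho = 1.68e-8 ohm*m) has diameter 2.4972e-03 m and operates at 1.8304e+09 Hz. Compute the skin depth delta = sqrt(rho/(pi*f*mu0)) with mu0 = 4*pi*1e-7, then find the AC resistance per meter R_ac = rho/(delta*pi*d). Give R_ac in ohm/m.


delta = sqrt(1.68e-8 / (pi * 1.8304e+09 * 4*pi*1e-7)) = 1.524761e-06 m
R_ac = 1.68e-8 / (1.524761e-06 * pi * 2.4972e-03) = 1.404 ohm/m

1.404 ohm/m


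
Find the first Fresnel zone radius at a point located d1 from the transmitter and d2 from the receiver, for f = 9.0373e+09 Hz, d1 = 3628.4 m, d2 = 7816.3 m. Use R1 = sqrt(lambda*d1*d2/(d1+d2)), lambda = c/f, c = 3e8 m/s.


lambda = c / f = 3.0000e+08 / 9.0373e+09 = 0.03319576 m
R1 = sqrt(0.03319576 * 3628.4 * 7816.3 / (3628.4 + 7816.3)) = 9.070 m

9.070 m


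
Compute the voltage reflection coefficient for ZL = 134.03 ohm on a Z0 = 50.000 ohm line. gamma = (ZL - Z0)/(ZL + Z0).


gamma = (134.03 - 50.000) / (134.03 + 50.000) = 0.4566

0.4566


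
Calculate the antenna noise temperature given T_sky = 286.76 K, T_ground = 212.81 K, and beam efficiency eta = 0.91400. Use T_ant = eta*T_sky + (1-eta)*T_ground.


T_ant = 0.91400 * 286.76 + (1 - 0.91400) * 212.81 = 280.4 K

280.4 K


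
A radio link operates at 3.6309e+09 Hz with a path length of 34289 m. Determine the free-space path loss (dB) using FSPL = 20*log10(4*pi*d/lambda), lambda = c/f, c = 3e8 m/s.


lambda = c / f = 3.0000e+08 / 3.6309e+09 = 0.08262414 m
FSPL = 20 * log10(4*pi*34289/0.08262414) = 134.3 dB

134.3 dB


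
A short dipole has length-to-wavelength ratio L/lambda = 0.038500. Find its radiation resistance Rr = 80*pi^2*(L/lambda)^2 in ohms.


Rr = 80 * pi^2 * (0.038500)^2 = 80 * 9.869604 * 1.482250e-03 = 1.170 ohm

1.170 ohm


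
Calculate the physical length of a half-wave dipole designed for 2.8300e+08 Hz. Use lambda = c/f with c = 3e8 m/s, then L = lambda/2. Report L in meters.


lambda = c / f = 3.0000e+08 / 2.8300e+08 = 1.060071 m
L = lambda / 2 = 1.060071 / 2 = 0.5300 m

0.5300 m


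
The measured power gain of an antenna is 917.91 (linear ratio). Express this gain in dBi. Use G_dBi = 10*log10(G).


G_dBi = 10 * log10(917.91) = 29.63 dBi

29.63 dBi


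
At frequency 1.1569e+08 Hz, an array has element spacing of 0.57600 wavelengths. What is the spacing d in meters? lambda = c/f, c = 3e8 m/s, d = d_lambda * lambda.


lambda = c / f = 3.0000e+08 / 1.1569e+08 = 2.593137 m
d = 0.57600 * 2.593137 = 1.494 m

1.494 m


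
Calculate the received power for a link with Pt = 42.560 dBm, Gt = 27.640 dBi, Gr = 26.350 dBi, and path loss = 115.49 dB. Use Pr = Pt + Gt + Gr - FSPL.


Pr = 42.560 + 27.640 + 26.350 - 115.49 = -18.94 dBm

-18.94 dBm


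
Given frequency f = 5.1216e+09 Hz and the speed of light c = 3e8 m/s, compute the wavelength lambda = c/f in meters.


lambda = c / f = 3.0000e+08 / 5.1216e+09 = 0.05858 m

0.05858 m


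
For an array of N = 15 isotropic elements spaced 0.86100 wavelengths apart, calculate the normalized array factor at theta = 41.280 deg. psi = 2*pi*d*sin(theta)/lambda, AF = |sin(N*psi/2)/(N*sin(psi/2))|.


psi = 2*pi*0.86100*sin(41.280 deg) = 3.569073 rad
AF = |sin(15*3.569073/2) / (15*sin(3.569073/2))| = 0.06808

0.06808


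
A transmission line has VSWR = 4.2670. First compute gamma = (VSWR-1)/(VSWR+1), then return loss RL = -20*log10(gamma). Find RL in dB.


gamma = (4.2670 - 1) / (4.2670 + 1) = 0.6202772
RL = -20 * log10(0.6202772) = 4.148 dB

4.148 dB


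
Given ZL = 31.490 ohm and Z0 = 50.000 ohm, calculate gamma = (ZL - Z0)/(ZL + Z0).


gamma = (31.490 - 50.000) / (31.490 + 50.000) = -0.2271

-0.2271


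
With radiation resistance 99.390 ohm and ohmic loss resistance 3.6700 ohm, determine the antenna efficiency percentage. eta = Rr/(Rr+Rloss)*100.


eta = 99.390 / (99.390 + 3.6700) * 100 = 96.44%

96.44%


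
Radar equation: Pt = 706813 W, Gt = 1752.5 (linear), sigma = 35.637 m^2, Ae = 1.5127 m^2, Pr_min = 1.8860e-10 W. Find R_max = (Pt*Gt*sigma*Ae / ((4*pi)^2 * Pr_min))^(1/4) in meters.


R^4 = 706813*1752.5*35.637*1.5127 / ((4*pi)^2 * 1.8860e-10) = 2.242101e+18
R_max = 2.242101e+18^0.25 = 38696 m

38696 m


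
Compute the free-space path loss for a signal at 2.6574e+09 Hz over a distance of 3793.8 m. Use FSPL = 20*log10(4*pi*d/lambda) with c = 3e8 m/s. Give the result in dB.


lambda = c / f = 3.0000e+08 / 2.6574e+09 = 0.1128923 m
FSPL = 20 * log10(4*pi*3793.8/0.1128923) = 112.5 dB

112.5 dB


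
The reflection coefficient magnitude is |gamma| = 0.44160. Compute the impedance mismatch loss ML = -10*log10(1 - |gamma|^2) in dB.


ML = -10 * log10(1 - 0.44160^2) = -10 * log10(0.80498944) = 0.9421 dB

0.9421 dB


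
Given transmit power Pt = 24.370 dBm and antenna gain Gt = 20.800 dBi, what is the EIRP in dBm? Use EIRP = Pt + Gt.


EIRP = Pt + Gt = 24.370 + 20.800 = 45.17 dBm

45.17 dBm


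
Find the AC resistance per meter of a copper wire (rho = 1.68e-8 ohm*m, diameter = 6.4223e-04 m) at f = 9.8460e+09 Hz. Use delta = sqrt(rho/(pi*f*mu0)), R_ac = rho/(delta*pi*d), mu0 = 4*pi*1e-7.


delta = sqrt(1.68e-8 / (pi * 9.8460e+09 * 4*pi*1e-7)) = 6.574229e-07 m
R_ac = 1.68e-8 / (6.574229e-07 * pi * 6.4223e-04) = 12.67 ohm/m

12.67 ohm/m


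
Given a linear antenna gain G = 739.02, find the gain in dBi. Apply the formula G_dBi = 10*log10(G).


G_dBi = 10 * log10(739.02) = 28.69 dBi

28.69 dBi


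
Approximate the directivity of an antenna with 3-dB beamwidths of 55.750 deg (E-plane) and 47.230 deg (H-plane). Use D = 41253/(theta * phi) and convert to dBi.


D_linear = 41253 / (55.750 * 47.230) = 15.66725
D_dBi = 10 * log10(15.66725) = 11.95 dBi

11.95 dBi


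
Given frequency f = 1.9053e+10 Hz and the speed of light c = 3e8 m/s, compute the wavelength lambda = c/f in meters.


lambda = c / f = 3.0000e+08 / 1.9053e+10 = 0.01575 m

0.01575 m


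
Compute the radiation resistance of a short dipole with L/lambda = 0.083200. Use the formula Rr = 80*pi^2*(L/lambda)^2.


Rr = 80 * pi^2 * (0.083200)^2 = 80 * 9.869604 * 6.922240e-03 = 5.466 ohm

5.466 ohm


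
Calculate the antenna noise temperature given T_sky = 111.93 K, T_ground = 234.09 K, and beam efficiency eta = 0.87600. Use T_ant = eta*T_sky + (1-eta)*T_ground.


T_ant = 0.87600 * 111.93 + (1 - 0.87600) * 234.09 = 127.1 K

127.1 K


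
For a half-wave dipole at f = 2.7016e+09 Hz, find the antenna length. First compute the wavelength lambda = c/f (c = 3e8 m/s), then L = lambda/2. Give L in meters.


lambda = c / f = 3.0000e+08 / 2.7016e+09 = 0.1110453 m
L = lambda / 2 = 0.1110453 / 2 = 0.05552 m

0.05552 m


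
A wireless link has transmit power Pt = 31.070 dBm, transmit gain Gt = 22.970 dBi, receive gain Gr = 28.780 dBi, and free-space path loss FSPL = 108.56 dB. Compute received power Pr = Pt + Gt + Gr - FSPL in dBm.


Pr = 31.070 + 22.970 + 28.780 - 108.56 = -25.74 dBm

-25.74 dBm


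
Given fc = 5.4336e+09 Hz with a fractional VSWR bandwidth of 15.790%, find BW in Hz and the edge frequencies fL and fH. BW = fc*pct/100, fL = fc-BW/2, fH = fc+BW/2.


BW = 5.4336e+09 * 15.790/100 = 8.579654e+08 Hz
fL = 5.4336e+09 - 8.579654e+08/2 = 5.005e+09 Hz
fH = 5.4336e+09 + 8.579654e+08/2 = 5.863e+09 Hz

BW=8.580e+08 Hz, fL=5.005e+09 Hz, fH=5.863e+09 Hz


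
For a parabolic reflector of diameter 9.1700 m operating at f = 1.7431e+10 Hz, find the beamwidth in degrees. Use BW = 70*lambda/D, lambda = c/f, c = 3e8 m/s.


lambda = c / f = 3.0000e+08 / 1.7431e+10 = 0.01721072 m
BW = 70 * 0.01721072 / 9.1700 = 0.1314 deg

0.1314 deg


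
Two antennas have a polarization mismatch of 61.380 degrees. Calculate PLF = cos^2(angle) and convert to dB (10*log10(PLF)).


PLF_linear = cos^2(61.380 deg) = 0.2294394
PLF_dB = 10 * log10(0.2294394) = -6.393 dB

-6.393 dB


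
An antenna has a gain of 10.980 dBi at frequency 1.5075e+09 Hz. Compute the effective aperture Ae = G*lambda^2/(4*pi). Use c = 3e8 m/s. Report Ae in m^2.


lambda = c / f = 3.0000e+08 / 1.5075e+09 = 0.1990050 m
G_linear = 10^(10.980/10) = 12.53141
Ae = G_linear * lambda^2 / (4*pi) = 12.53141 * 0.1990050^2 / (4*pi) = 0.03949 m^2

0.03949 m^2


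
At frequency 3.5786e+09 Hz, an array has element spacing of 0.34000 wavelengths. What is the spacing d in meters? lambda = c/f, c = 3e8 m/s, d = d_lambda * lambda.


lambda = c / f = 3.0000e+08 / 3.5786e+09 = 0.08383167 m
d = 0.34000 * 0.08383167 = 0.02850 m

0.02850 m


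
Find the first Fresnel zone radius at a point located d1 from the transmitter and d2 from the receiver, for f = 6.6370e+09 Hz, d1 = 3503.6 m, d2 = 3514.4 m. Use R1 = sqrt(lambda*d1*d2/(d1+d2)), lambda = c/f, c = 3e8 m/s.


lambda = c / f = 3.0000e+08 / 6.6370e+09 = 0.04520115 m
R1 = sqrt(0.04520115 * 3503.6 * 3514.4 / (3503.6 + 3514.4)) = 8.905 m

8.905 m


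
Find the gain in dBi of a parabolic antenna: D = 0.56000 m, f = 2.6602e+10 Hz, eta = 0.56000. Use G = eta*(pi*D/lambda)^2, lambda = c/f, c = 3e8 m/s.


lambda = c / f = 3.0000e+08 / 2.6602e+10 = 0.01127735 m
G_linear = 0.56000 * (pi * 0.56000 / 0.01127735)^2 = 13628.55
G_dBi = 10 * log10(13628.55) = 41.34 dBi

41.34 dBi


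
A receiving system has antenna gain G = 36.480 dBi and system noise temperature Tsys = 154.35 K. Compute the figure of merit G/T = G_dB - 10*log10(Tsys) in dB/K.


G/T = 36.480 - 10*log10(154.35) = 36.480 - 21.88507 = 14.59 dB/K

14.59 dB/K


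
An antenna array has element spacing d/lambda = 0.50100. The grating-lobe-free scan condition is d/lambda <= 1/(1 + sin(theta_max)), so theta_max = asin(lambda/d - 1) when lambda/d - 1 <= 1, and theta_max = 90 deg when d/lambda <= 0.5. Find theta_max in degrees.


lambda/d - 1 = 1/0.50100 - 1 = 0.9960080
theta_max = asin(0.9960080) = 84.88 deg

84.88 deg


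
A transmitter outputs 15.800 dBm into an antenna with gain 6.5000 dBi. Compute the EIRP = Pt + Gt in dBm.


EIRP = Pt + Gt = 15.800 + 6.5000 = 22.30 dBm

22.30 dBm


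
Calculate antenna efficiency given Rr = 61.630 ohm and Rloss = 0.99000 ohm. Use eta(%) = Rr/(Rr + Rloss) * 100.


eta = 61.630 / (61.630 + 0.99000) * 100 = 98.42%

98.42%


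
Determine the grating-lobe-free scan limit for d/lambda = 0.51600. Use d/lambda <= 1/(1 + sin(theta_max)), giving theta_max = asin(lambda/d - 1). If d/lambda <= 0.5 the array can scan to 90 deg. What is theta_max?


lambda/d - 1 = 1/0.51600 - 1 = 0.9379845
theta_max = asin(0.9379845) = 69.72 deg

69.72 deg


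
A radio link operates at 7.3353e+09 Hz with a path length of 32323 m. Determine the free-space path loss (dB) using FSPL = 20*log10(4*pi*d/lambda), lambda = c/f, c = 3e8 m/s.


lambda = c / f = 3.0000e+08 / 7.3353e+09 = 0.04089812 m
FSPL = 20 * log10(4*pi*32323/0.04089812) = 139.9 dB

139.9 dB


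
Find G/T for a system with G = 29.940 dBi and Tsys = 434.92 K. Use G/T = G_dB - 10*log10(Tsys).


G/T = 29.940 - 10*log10(434.92) = 29.940 - 26.38409 = 3.556 dB/K

3.556 dB/K


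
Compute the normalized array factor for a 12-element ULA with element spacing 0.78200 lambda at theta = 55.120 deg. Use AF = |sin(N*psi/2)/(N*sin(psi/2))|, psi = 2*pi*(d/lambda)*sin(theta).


psi = 2*pi*0.78200*sin(55.120 deg) = 4.030757 rad
AF = |sin(12*4.030757/2) / (12*sin(4.030757/2))| = 0.07499

0.07499


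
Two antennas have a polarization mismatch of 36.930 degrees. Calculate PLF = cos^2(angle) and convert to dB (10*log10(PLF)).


PLF_linear = cos^2(36.930 deg) = 0.6389927
PLF_dB = 10 * log10(0.6389927) = -1.945 dB

-1.945 dB


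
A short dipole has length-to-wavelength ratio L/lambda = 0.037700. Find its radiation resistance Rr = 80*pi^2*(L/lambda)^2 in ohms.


Rr = 80 * pi^2 * (0.037700)^2 = 80 * 9.869604 * 1.421290e-03 = 1.122 ohm

1.122 ohm


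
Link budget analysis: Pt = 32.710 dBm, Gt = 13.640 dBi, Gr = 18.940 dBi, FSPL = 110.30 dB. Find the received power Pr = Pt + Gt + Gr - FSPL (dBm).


Pr = 32.710 + 13.640 + 18.940 - 110.30 = -45.01 dBm

-45.01 dBm


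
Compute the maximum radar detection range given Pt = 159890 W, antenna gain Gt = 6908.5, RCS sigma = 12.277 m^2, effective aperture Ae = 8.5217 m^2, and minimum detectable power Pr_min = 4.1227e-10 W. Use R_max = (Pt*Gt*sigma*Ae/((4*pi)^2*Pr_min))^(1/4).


R^4 = 159890*6908.5*12.277*8.5217 / ((4*pi)^2 * 4.1227e-10) = 1.775097e+18
R_max = 1.775097e+18^0.25 = 36501 m

36501 m


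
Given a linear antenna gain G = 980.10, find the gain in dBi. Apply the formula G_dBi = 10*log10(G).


G_dBi = 10 * log10(980.10) = 29.91 dBi

29.91 dBi


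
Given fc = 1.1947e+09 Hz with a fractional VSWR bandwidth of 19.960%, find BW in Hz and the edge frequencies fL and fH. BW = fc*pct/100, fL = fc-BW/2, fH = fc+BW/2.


BW = 1.1947e+09 * 19.960/100 = 2.384621e+08 Hz
fL = 1.1947e+09 - 2.384621e+08/2 = 1.075e+09 Hz
fH = 1.1947e+09 + 2.384621e+08/2 = 1.314e+09 Hz

BW=2.385e+08 Hz, fL=1.075e+09 Hz, fH=1.314e+09 Hz


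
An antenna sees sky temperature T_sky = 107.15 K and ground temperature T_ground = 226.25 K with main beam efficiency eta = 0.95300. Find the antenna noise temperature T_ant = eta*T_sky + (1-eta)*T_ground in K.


T_ant = 0.95300 * 107.15 + (1 - 0.95300) * 226.25 = 112.7 K

112.7 K


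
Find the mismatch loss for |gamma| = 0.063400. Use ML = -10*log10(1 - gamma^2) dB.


ML = -10 * log10(1 - 0.063400^2) = -10 * log10(0.99598044) = 0.01749 dB

0.01749 dB
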